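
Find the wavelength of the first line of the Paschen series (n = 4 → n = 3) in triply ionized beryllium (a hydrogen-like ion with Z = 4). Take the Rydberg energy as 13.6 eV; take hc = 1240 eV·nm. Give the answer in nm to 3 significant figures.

The Paschen series terminates on n_f = 3; the first line has n_i = 3+1 = 4.
ΔE = 217.6 × (1/3² − 1/4²) = 10.58 eV.
λ = 1240 / 10.58 = 117 nm.

117 nm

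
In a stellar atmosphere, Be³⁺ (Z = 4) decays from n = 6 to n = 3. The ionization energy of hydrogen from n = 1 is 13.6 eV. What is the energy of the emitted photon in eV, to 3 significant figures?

The Bohr energies scale as Z², so for Z = 4: E_n = −217.6/n² eV.
E_6 = −217.6/36 = −6.044 eV and E_3 = −217.6/9 = −24.18 eV.
The photon energy is |E_6 − E_3| = 18.1 eV.

18.1 eV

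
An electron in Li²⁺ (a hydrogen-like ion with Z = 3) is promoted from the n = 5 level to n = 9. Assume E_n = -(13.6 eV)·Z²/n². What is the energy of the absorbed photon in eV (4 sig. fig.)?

The Bohr energies scale as Z², so for Z = 3: E_n = −122.4/n² eV.
E_9 = −122.4/81 = −1.511 eV and E_5 = −122.4/25 = −4.896 eV.
The photon energy is |E_9 − E_5| = 3.385 eV.

3.385 eV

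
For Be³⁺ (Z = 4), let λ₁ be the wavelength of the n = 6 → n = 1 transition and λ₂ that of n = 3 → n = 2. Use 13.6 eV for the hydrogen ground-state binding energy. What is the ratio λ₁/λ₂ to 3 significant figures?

λ ∝ 1/ΔE ∝ 1/(1/n_f² − 1/n_i²), and the Z² and hc factors cancel in the ratio.
λ₁/λ₂ = (1/2² − 1/3²)/(1/1² − 1/6²) = 0.1389/0.9722 = 0.143.

0.143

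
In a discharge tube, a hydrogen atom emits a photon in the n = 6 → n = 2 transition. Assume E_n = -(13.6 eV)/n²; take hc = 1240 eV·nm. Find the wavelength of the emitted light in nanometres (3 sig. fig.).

ΔE = 13.60 × (1/2² − 1/6²) = 13.60 × 0.2222 = 3.022 eV.
λ = hc/ΔE = 1240 / 3.022 = 410 nm.
This line belongs to the Balmer series.

410 nm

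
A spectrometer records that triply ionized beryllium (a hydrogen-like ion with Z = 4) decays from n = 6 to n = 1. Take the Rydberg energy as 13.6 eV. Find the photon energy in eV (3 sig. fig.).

The Bohr energies scale as Z², so for Z = 4: E_n = −217.6/n² eV.
E_6 = −217.6/36 = −6.044 eV and E_1 = −217.6/1 = −217.6 eV.
The photon energy is |E_6 − E_1| = 212 eV.

212 eV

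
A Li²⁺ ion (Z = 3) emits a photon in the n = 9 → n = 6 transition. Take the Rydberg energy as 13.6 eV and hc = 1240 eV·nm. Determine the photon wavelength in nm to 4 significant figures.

For Z = 3 the level energies scale as Z², so the effective Rydberg energy is 13.6 × 9 = 122.4 eV.
ΔE = 122.4 × (1/6² − 1/9²) = 122.4 × 0.01543 = 1.889 eV.
λ = hc/ΔE = 1240 / 1.889 = 656.5 nm.

656.5 nm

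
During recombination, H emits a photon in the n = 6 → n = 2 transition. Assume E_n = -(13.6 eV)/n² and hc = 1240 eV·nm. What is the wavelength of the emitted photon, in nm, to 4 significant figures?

ΔE = 13.60 × (1/2² − 1/6²) = 13.60 × 0.2222 = 3.022 eV.
λ = hc/ΔE = 1240 / 3.022 = 410.3 nm.
This line belongs to the Balmer series.

410.3 nm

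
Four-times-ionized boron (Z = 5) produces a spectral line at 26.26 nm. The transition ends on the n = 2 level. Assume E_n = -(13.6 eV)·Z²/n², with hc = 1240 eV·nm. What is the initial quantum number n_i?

The photon energy is ΔE = hc/λ = 1240 / 26.26 = 47.22 eV.
With Z = 5, ΔE = 340.0 × (1/n_f² − 1/n_i²), so 1/n_f² − 1/n_i² = 0.1389.
With n_f = 2: 1/n_i² = 1/4 − 0.1389 = 0.1111, so n_i ≈ 3.00.

n_i = 3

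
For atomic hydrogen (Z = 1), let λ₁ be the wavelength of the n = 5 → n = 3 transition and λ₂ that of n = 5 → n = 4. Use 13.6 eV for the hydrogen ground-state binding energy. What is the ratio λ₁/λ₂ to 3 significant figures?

λ ∝ 1/ΔE ∝ 1/(1/n_f² − 1/n_i²), and the Z² and hc factors cancel in the ratio.
λ₁/λ₂ = (1/4² − 1/5²)/(1/3² − 1/5²) = 0.02250/0.07111 = 0.316.

0.316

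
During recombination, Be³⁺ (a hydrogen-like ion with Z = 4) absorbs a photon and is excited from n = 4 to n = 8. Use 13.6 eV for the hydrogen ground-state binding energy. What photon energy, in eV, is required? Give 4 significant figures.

The Bohr energies scale as Z², so for Z = 4: E_n = −217.6/n² eV.
E_8 = −217.6/64 = −3.400 eV and E_4 = −217.6/16 = −13.60 eV.
The photon energy is |E_8 − E_4| = 10.20 eV.

10.20 eV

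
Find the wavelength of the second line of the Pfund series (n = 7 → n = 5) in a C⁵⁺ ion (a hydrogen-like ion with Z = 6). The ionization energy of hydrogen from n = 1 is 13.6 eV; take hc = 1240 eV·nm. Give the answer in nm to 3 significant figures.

129 nm

The Pfund series terminates on n_f = 5; the second line has n_i = 5+2 = 7.
ΔE = 489.6 × (1/5² − 1/7²) = 9.592 eV.
λ = 1240 / 9.592 = 129 nm.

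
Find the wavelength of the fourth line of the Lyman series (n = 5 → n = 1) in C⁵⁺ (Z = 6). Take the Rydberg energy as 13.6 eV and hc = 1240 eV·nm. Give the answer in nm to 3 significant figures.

2.64 nm

The Lyman series terminates on n_f = 1; the fourth line has n_i = 1+4 = 5.
ΔE = 489.6 × (1/1² − 1/5²) = 470.0 eV.
λ = 1240 / 470.0 = 2.64 nm.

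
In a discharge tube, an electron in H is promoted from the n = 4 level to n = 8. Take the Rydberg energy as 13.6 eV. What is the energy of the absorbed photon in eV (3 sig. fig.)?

0.638 eV

E_8 = −13.60/64 = −0.2125 eV and E_4 = −13.60/16 = −0.8500 eV.
The photon energy is |E_8 − E_4| = 0.638 eV.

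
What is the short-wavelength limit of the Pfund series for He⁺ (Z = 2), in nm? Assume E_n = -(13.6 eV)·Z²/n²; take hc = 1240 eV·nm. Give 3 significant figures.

570 nm

The Pfund series has lower level n_f = 5; the series limit corresponds to n_i → ∞.
ΔE_max = 13.6 × 4 / 5² = 2.176 eV.
λ_min = 1240 / 2.176 = 570 nm.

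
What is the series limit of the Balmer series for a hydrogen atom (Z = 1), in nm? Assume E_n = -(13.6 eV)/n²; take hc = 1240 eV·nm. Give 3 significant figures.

The Balmer series has lower level n_f = 2; the series limit corresponds to n_i → ∞.
ΔE_max = 13.6 × 1 / 2² = 3.400 eV.
λ_min = 1240 / 3.400 = 365 nm.

365 nm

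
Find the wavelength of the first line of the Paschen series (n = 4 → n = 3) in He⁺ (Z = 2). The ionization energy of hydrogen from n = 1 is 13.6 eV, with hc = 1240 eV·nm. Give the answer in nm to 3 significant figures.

469 nm

The Paschen series terminates on n_f = 3; the first line has n_i = 3+1 = 4.
ΔE = 54.40 × (1/3² − 1/4²) = 2.644 eV.
λ = 1240 / 2.644 = 469 nm.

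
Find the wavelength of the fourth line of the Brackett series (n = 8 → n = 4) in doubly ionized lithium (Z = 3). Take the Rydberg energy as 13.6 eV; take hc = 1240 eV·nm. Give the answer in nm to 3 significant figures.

The Brackett series terminates on n_f = 4; the fourth line has n_i = 4+4 = 8.
ΔE = 122.4 × (1/4² − 1/8²) = 5.738 eV.
λ = 1240 / 5.738 = 216 nm.

216 nm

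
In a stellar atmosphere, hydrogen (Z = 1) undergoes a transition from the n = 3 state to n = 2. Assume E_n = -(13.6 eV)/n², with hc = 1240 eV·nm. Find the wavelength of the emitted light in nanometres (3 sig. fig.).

ΔE = 13.60 × (1/2² − 1/3²) = 13.60 × 0.1389 = 1.889 eV.
λ = hc/ΔE = 1240 / 1.889 = 656 nm.
This line belongs to the Balmer series.

656 nm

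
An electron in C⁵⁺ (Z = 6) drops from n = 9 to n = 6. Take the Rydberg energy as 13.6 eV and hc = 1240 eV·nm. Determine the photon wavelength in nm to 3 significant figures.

For Z = 6 the level energies scale as Z², so the effective Rydberg energy is 13.6 × 36 = 489.6 eV.
ΔE = 489.6 × (1/6² − 1/9²) = 489.6 × 0.01543 = 7.556 eV.
λ = hc/ΔE = 1240 / 7.556 = 164 nm.

164 nm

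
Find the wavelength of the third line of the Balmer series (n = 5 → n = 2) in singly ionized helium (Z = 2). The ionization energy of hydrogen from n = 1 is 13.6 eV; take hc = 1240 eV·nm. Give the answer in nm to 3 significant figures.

109 nm

The Balmer series terminates on n_f = 2; the third line has n_i = 2+3 = 5.
ΔE = 54.40 × (1/2² − 1/5²) = 11.42 eV.
λ = 1240 / 11.42 = 109 nm.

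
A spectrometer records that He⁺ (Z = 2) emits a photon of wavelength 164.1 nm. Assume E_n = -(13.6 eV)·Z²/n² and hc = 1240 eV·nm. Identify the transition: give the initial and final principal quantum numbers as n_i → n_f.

n_i = 3, n_f = 2

The photon energy is ΔE = hc/λ = 1240 / 164.1 = 7.556 eV.
With Z = 2, ΔE = 54.40 × (1/n_f² − 1/n_i²), so 1/n_f² − 1/n_i² = 0.1389.
Trying n_f = 2 gives 1/n_i² = 0.1111, i.e. n_i ≈ 3; this pair matches.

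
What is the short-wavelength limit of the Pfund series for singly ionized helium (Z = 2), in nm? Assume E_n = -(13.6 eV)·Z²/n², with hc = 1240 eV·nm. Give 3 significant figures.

570 nm

The Pfund series has lower level n_f = 5; the series limit corresponds to n_i → ∞.
ΔE_max = 13.6 × 4 / 5² = 2.176 eV.
λ_min = 1240 / 2.176 = 570 nm.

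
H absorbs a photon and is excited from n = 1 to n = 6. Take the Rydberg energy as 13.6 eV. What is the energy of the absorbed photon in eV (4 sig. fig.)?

E_6 = −13.60/36 = −0.3778 eV and E_1 = −13.60/1 = −13.60 eV.
The photon energy is |E_6 − E_1| = 13.22 eV.

13.22 eV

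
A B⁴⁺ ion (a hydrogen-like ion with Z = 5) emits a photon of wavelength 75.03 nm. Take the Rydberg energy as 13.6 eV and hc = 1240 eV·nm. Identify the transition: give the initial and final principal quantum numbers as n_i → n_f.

The photon energy is ΔE = hc/λ = 1240 / 75.03 = 16.53 eV.
With Z = 5, ΔE = 340.0 × (1/n_f² − 1/n_i²), so 1/n_f² − 1/n_i² = 0.04861.
Trying n_f = 3 gives 1/n_i² = 0.06250, i.e. n_i ≈ 4; this pair matches.

n_i = 4, n_f = 3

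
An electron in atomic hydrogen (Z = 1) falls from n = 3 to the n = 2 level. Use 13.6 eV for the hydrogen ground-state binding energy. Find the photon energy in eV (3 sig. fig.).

E_3 = −13.60/9 = −1.511 eV and E_2 = −13.60/4 = −3.400 eV.
The photon energy is |E_3 − E_2| = 1.89 eV.

1.89 eV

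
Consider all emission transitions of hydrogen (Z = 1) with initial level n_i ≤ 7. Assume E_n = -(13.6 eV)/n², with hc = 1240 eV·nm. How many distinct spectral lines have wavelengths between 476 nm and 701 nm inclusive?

Enumerate all n_i → n_f pairs with 1 ≤ n_f < n_i ≤ 7 and compute λ = 1240 / [13.6·1·(1/n_f² − 1/n_i²)].
Lines falling in [476, 701] nm: 4→2 (486.3 nm), 3→2 (656.5 nm).

2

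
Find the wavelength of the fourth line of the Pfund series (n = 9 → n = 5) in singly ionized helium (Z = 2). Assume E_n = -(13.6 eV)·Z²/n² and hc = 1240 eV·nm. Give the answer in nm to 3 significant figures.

824 nm

The Pfund series terminates on n_f = 5; the fourth line has n_i = 5+4 = 9.
ΔE = 54.40 × (1/5² − 1/9²) = 1.504 eV.
λ = 1240 / 1.504 = 824 nm.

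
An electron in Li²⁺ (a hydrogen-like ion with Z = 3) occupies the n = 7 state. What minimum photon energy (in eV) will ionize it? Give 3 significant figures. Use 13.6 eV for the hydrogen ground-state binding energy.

2.50 eV

E_n = −13.6 Z²/n² = −122.4/n² eV for Z = 3.
E_7 = −122.4/49 = −2.50 eV, so ionization (to E = 0) requires 2.50 eV.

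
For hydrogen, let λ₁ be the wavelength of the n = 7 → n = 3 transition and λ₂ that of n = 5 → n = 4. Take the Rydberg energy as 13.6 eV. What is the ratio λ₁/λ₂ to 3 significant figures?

λ ∝ 1/ΔE ∝ 1/(1/n_f² − 1/n_i²), and the Z² and hc factors cancel in the ratio.
λ₁/λ₂ = (1/4² − 1/5²)/(1/3² − 1/7²) = 0.02250/0.09070 = 0.248.

0.248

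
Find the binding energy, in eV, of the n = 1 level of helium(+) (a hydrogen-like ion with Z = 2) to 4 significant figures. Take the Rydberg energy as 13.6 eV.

54.40 eV

E_n = −13.6 Z²/n² = −54.40/n² eV for Z = 2.
E_1 = −54.40/1 = −54.40 eV, so ionization (to E = 0) requires 54.40 eV.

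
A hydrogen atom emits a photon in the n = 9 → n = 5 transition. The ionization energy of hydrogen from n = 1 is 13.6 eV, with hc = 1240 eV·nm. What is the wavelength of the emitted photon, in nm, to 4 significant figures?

3297 nm

ΔE = 13.60 × (1/5² − 1/9²) = 13.60 × 0.02765 = 0.3761 eV.
λ = hc/ΔE = 1240 / 0.3761 = 3297 nm.
This line belongs to the Pfund series.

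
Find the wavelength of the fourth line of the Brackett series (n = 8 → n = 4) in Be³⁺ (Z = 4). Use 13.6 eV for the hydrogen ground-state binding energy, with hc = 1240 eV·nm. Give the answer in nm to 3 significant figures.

The Brackett series terminates on n_f = 4; the fourth line has n_i = 4+4 = 8.
ΔE = 217.6 × (1/4² − 1/8²) = 10.20 eV.
λ = 1240 / 10.20 = 122 nm.

122 nm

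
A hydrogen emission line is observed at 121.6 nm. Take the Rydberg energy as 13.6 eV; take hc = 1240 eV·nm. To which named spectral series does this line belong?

Lyman

ΔE = 1240/121.6 = 10.20 eV.
This matches 13.6 × (1/1² − 1/2²), so n_f = 1: the Lyman series.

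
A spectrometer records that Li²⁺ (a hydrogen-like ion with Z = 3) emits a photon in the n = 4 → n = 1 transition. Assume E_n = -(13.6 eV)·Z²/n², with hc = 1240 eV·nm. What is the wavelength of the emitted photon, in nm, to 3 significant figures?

10.8 nm

For Z = 3 the level energies scale as Z², so the effective Rydberg energy is 13.6 × 9 = 122.4 eV.
ΔE = 122.4 × (1/1² − 1/4²) = 122.4 × 0.9375 = 114.8 eV.
λ = hc/ΔE = 1240 / 114.8 = 10.8 nm.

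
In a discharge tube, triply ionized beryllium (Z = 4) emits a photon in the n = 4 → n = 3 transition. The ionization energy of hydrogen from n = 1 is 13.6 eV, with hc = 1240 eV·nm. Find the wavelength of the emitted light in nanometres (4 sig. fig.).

For Z = 4 the level energies scale as Z², so the effective Rydberg energy is 13.6 × 16 = 217.6 eV.
ΔE = 217.6 × (1/3² − 1/4²) = 217.6 × 0.04861 = 10.58 eV.
λ = hc/ΔE = 1240 / 10.58 = 117.2 nm.

117.2 nm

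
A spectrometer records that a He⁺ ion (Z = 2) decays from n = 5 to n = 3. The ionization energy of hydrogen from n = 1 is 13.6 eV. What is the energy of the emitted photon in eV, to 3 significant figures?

3.87 eV

The Bohr energies scale as Z², so for Z = 2: E_n = −54.40/n² eV.
E_5 = −54.40/25 = −2.176 eV and E_3 = −54.40/9 = −6.044 eV.
The photon energy is |E_5 − E_3| = 3.87 eV.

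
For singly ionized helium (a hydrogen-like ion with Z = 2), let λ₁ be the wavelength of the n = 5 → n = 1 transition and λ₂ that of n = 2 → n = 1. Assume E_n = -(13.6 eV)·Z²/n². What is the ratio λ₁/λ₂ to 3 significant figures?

λ ∝ 1/ΔE ∝ 1/(1/n_f² − 1/n_i²), and the Z² and hc factors cancel in the ratio.
λ₁/λ₂ = (1/1² − 1/2²)/(1/1² − 1/5²) = 0.7500/0.9600 = 0.781.

0.781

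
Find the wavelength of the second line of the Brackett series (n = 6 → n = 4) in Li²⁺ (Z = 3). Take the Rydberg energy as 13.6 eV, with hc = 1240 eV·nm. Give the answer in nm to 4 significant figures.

291.8 nm

The Brackett series terminates on n_f = 4; the second line has n_i = 4+2 = 6.
ΔE = 122.4 × (1/4² − 1/6²) = 4.250 eV.
λ = 1240 / 4.250 = 291.8 nm.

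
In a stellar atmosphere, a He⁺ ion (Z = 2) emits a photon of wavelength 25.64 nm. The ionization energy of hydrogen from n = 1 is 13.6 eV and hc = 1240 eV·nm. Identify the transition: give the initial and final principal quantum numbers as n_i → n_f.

The photon energy is ΔE = hc/λ = 1240 / 25.64 = 48.36 eV.
With Z = 2, ΔE = 54.40 × (1/n_f² − 1/n_i²), so 1/n_f² − 1/n_i² = 0.8890.
Trying n_f = 1 gives 1/n_i² = 0.1110, i.e. n_i ≈ 3; this pair matches.

n_i = 3, n_f = 1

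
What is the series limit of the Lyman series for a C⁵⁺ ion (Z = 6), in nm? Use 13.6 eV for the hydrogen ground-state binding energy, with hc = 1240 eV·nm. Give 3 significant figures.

2.53 nm

The Lyman series has lower level n_f = 1; the series limit corresponds to n_i → ∞.
ΔE_max = 13.6 × 36 / 1² = 489.6 eV.
λ_min = 1240 / 489.6 = 2.53 nm.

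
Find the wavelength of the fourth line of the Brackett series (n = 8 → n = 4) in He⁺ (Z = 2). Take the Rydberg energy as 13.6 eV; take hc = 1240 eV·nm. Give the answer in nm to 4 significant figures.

486.3 nm

The Brackett series terminates on n_f = 4; the fourth line has n_i = 4+4 = 8.
ΔE = 54.40 × (1/4² − 1/8²) = 2.550 eV.
λ = 1240 / 2.550 = 486.3 nm.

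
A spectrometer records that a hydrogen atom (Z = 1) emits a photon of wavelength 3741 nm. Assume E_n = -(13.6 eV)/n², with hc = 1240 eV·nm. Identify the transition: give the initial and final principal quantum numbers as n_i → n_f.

n_i = 8, n_f = 5

The photon energy is ΔE = hc/λ = 1240 / 3741 = 0.3315 eV.
With Z = 1, ΔE = 13.60 × (1/n_f² − 1/n_i²), so 1/n_f² − 1/n_i² = 0.02437.
Trying n_f = 5 gives 1/n_i² = 0.01563, i.e. n_i ≈ 8; this pair matches.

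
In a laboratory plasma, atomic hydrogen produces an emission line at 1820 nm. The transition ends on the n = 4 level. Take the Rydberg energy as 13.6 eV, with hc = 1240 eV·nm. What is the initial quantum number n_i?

The photon energy is ΔE = hc/λ = 1240 / 1820 = 0.6813 eV.
With Z = 1, ΔE = 13.60 × (1/n_f² − 1/n_i²), so 1/n_f² − 1/n_i² = 0.05010.
With n_f = 4: 1/n_i² = 1/16 − 0.05010 = 0.01240, so n_i ≈ 8.98.

n_i = 9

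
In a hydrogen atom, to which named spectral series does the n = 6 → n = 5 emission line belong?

The series is set by the lower level: n_f = 5 is the Pfund series.

Pfund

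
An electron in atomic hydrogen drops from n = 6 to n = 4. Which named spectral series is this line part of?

The series is set by the lower level: n_f = 4 is the Brackett series.

Brackett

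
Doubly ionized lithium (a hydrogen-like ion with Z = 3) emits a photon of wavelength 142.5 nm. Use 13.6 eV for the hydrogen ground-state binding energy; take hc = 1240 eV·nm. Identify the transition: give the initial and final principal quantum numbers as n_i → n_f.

The photon energy is ΔE = hc/λ = 1240 / 142.5 = 8.702 eV.
With Z = 3, ΔE = 122.4 × (1/n_f² − 1/n_i²), so 1/n_f² − 1/n_i² = 0.07109.
Trying n_f = 3 gives 1/n_i² = 0.04002, i.e. n_i ≈ 5; this pair matches.

n_i = 5, n_f = 3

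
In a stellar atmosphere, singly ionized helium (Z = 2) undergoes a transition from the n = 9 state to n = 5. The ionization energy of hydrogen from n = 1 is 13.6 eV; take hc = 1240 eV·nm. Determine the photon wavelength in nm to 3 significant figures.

For Z = 2 the level energies scale as Z², so the effective Rydberg energy is 13.6 × 4 = 54.40 eV.
ΔE = 54.40 × (1/5² − 1/9²) = 54.40 × 0.02765 = 1.504 eV.
λ = hc/ΔE = 1240 / 1.504 = 824 nm.

824 nm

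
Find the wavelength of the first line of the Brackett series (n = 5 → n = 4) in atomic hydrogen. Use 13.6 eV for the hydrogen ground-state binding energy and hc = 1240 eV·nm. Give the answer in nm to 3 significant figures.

4050 nm

The Brackett series terminates on n_f = 4; the first line has n_i = 4+1 = 5.
ΔE = 13.60 × (1/4² − 1/5²) = 0.3060 eV.
λ = 1240 / 0.3060 = 4050 nm.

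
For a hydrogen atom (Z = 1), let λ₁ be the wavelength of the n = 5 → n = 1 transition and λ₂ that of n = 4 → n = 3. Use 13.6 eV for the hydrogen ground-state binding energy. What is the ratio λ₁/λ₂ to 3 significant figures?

0.0506

λ ∝ 1/ΔE ∝ 1/(1/n_f² − 1/n_i²), and the Z² and hc factors cancel in the ratio.
λ₁/λ₂ = (1/3² − 1/4²)/(1/1² − 1/5²) = 0.04861/0.9600 = 0.0506.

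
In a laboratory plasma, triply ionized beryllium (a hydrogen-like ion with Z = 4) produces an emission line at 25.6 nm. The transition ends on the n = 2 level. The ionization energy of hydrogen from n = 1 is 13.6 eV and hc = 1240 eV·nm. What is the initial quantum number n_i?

n_i = 6

The photon energy is ΔE = hc/λ = 1240 / 25.6 = 48.44 eV.
With Z = 4, ΔE = 217.6 × (1/n_f² − 1/n_i²), so 1/n_f² − 1/n_i² = 0.2226.
With n_f = 2: 1/n_i² = 1/4 − 0.2226 = 0.02740, so n_i ≈ 6.04.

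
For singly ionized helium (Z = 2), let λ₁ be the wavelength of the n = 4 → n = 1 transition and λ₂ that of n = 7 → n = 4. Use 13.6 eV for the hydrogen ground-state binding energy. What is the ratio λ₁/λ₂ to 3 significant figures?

λ ∝ 1/ΔE ∝ 1/(1/n_f² − 1/n_i²), and the Z² and hc factors cancel in the ratio.
λ₁/λ₂ = (1/4² − 1/7²)/(1/1² − 1/4²) = 0.04209/0.9375 = 0.0449.

0.0449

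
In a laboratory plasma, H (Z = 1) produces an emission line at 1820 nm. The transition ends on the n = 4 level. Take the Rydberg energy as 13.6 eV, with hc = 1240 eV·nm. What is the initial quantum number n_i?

The photon energy is ΔE = hc/λ = 1240 / 1820 = 0.6813 eV.
With Z = 1, ΔE = 13.60 × (1/n_f² − 1/n_i²), so 1/n_f² − 1/n_i² = 0.05010.
With n_f = 4: 1/n_i² = 1/16 − 0.05010 = 0.01240, so n_i ≈ 8.98.

n_i = 9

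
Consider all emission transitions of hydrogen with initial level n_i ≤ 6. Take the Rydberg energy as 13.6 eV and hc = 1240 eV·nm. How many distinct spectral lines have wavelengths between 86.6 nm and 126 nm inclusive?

Enumerate all n_i → n_f pairs with 1 ≤ n_f < n_i ≤ 6 and compute λ = 1240 / [13.6·1·(1/n_f² − 1/n_i²)].
Lines falling in [86.6, 126] nm: 6→1 (93.78 nm), 5→1 (94.98 nm), 4→1 (97.25 nm), 3→1 (102.6 nm), 2→1 (121.6 nm).

5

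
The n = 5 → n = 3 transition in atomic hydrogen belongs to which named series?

The series is set by the lower level: n_f = 3 is the Paschen series.

Paschen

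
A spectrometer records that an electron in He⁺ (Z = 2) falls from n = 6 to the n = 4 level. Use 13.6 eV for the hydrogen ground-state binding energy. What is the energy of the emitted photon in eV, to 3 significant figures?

The Bohr energies scale as Z², so for Z = 2: E_n = −54.40/n² eV.
E_6 = −54.40/36 = −1.511 eV and E_4 = −54.40/16 = −3.400 eV.
The photon energy is |E_6 − E_4| = 1.89 eV.

1.89 eV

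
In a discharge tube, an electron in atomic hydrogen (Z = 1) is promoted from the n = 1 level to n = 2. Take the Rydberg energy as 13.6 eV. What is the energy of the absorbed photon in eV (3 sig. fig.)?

E_2 = −13.60/4 = −3.400 eV and E_1 = −13.60/1 = −13.60 eV.
The photon energy is |E_2 − E_1| = 10.2 eV.

10.2 eV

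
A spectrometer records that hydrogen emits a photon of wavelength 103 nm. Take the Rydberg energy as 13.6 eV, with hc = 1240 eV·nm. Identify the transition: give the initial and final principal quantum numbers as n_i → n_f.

The photon energy is ΔE = hc/λ = 1240 / 103 = 12.04 eV.
With Z = 1, ΔE = 13.60 × (1/n_f² − 1/n_i²), so 1/n_f² − 1/n_i² = 0.8852.
Trying n_f = 1 gives 1/n_i² = 0.1148, i.e. n_i ≈ 3; this pair matches.

n_i = 3, n_f = 1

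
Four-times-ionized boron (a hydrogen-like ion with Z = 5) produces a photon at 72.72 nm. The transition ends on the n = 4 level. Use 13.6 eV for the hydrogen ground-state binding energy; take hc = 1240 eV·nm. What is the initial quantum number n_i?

n_i = 9

The photon energy is ΔE = hc/λ = 1240 / 72.72 = 17.05 eV.
With Z = 5, ΔE = 340.0 × (1/n_f² − 1/n_i²), so 1/n_f² − 1/n_i² = 0.05015.
With n_f = 4: 1/n_i² = 1/16 − 0.05015 = 0.01235, so n_i ≈ 9.00.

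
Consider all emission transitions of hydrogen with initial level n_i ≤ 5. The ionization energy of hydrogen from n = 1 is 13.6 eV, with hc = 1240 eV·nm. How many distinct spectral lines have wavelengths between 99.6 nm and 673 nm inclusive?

Enumerate all n_i → n_f pairs with 1 ≤ n_f < n_i ≤ 5 and compute λ = 1240 / [13.6·1·(1/n_f² − 1/n_i²)].
Lines falling in [99.6, 673] nm: 3→1 (102.6 nm), 2→1 (121.6 nm), 5→2 (434.2 nm), 4→2 (486.3 nm), 3→2 (656.5 nm).

5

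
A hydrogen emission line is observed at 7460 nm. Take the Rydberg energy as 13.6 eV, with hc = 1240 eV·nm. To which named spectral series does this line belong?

ΔE = 1240/7460 = 0.1662 eV.
This matches 13.6 × (1/5² − 1/6²), so n_f = 5: the Pfund series.

Pfund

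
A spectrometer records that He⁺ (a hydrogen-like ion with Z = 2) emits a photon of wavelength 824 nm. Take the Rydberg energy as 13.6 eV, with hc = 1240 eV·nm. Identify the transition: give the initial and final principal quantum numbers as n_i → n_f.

The photon energy is ΔE = hc/λ = 1240 / 824 = 1.505 eV.
With Z = 2, ΔE = 54.40 × (1/n_f² − 1/n_i²), so 1/n_f² − 1/n_i² = 0.02766.
Trying n_f = 5 gives 1/n_i² = 0.01234, i.e. n_i ≈ 9; this pair matches.

n_i = 9, n_f = 5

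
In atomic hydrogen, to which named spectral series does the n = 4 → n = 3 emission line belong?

Paschen

The series is set by the lower level: n_f = 3 is the Paschen series.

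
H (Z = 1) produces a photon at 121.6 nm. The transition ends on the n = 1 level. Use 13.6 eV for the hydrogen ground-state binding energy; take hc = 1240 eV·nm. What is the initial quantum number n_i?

The photon energy is ΔE = hc/λ = 1240 / 121.6 = 10.20 eV.
With Z = 1, ΔE = 13.60 × (1/n_f² − 1/n_i²), so 1/n_f² − 1/n_i² = 0.7498.
With n_f = 1: 1/n_i² = 1/1 − 0.7498 = 0.2502, so n_i ≈ 2.00.

n_i = 2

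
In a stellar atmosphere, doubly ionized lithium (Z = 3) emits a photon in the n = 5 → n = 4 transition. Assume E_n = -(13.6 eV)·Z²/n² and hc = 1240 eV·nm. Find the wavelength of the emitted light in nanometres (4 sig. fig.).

For Z = 3 the level energies scale as Z², so the effective Rydberg energy is 13.6 × 9 = 122.4 eV.
ΔE = 122.4 × (1/4² − 1/5²) = 122.4 × 0.02250 = 2.754 eV.
λ = hc/ΔE = 1240 / 2.754 = 450.3 nm.

450.3 nm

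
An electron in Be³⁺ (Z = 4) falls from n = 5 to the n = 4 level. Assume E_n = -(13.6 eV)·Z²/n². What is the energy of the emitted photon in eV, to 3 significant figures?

4.90 eV

The Bohr energies scale as Z², so for Z = 4: E_n = −217.6/n² eV.
E_5 = −217.6/25 = −8.704 eV and E_4 = −217.6/16 = −13.60 eV.
The photon energy is |E_5 − E_4| = 4.90 eV.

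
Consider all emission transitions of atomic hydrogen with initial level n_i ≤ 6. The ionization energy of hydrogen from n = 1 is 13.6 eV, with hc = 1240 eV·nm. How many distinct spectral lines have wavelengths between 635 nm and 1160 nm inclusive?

Enumerate all n_i → n_f pairs with 1 ≤ n_f < n_i ≤ 6 and compute λ = 1240 / [13.6·1·(1/n_f² − 1/n_i²)].
Lines falling in [635, 1160] nm: 3→2 (656.5 nm), 6→3 (1094 nm).

2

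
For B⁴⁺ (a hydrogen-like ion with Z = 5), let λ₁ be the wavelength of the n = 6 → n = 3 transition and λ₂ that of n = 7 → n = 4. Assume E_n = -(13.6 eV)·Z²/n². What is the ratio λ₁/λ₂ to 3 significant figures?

0.505

λ ∝ 1/ΔE ∝ 1/(1/n_f² − 1/n_i²), and the Z² and hc factors cancel in the ratio.
λ₁/λ₂ = (1/4² − 1/7²)/(1/3² − 1/6²) = 0.04209/0.08333 = 0.505.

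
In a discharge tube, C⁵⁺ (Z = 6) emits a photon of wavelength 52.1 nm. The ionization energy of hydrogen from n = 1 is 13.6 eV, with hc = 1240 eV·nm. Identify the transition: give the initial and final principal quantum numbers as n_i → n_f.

The photon energy is ΔE = hc/λ = 1240 / 52.1 = 23.80 eV.
With Z = 6, ΔE = 489.6 × (1/n_f² − 1/n_i²), so 1/n_f² − 1/n_i² = 0.04861.
Trying n_f = 3 gives 1/n_i² = 0.06250, i.e. n_i ≈ 4; this pair matches.

n_i = 4, n_f = 3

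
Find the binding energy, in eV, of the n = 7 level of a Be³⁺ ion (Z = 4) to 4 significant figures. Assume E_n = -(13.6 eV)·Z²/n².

E_n = −13.6 Z²/n² = −217.6/n² eV for Z = 4.
E_7 = −217.6/49 = −4.441 eV, so ionization (to E = 0) requires 4.441 eV.

4.441 eV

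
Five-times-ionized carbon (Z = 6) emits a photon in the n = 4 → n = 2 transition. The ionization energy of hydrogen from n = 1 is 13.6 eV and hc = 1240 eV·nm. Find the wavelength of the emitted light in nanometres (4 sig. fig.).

For Z = 6 the level energies scale as Z², so the effective Rydberg energy is 13.6 × 36 = 489.6 eV.
ΔE = 489.6 × (1/2² − 1/4²) = 489.6 × 0.1875 = 91.80 eV.
λ = hc/ΔE = 1240 / 91.80 = 13.51 nm.

13.51 nm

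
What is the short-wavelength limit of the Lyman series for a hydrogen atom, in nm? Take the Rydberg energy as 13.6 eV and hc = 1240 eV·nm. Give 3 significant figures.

91.2 nm

The Lyman series has lower level n_f = 1; the series limit corresponds to n_i → ∞.
ΔE_max = 13.6 × 1 / 1² = 13.60 eV.
λ_min = 1240 / 13.60 = 91.2 nm.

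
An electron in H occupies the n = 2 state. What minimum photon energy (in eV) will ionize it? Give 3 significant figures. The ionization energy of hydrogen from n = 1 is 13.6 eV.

E_2 = −13.60/4 = −3.40 eV, so ionization (to E = 0) requires 3.40 eV.

3.40 eV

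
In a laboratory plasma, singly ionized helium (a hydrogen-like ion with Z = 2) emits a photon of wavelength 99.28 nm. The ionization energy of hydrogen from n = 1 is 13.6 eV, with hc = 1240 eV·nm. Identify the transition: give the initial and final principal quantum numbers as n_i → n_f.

n_i = 7, n_f = 2

The photon energy is ΔE = hc/λ = 1240 / 99.28 = 12.49 eV.
With Z = 2, ΔE = 54.40 × (1/n_f² − 1/n_i²), so 1/n_f² − 1/n_i² = 0.2296.
Trying n_f = 2 gives 1/n_i² = 0.02041, i.e. n_i ≈ 7; this pair matches.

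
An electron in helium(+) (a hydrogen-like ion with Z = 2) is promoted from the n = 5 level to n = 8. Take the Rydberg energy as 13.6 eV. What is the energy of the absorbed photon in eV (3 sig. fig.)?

1.33 eV

The Bohr energies scale as Z², so for Z = 2: E_n = −54.40/n² eV.
E_8 = −54.40/64 = −0.8500 eV and E_5 = −54.40/25 = −2.176 eV.
The photon energy is |E_8 − E_5| = 1.33 eV.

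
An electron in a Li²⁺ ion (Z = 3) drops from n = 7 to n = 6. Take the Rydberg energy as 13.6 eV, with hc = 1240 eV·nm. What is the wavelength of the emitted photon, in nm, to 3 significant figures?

1370 nm

For Z = 3 the level energies scale as Z², so the effective Rydberg energy is 13.6 × 9 = 122.4 eV.
ΔE = 122.4 × (1/6² − 1/7²) = 122.4 × 0.007370 = 0.9020 eV.
λ = hc/ΔE = 1240 / 0.9020 = 1370 nm.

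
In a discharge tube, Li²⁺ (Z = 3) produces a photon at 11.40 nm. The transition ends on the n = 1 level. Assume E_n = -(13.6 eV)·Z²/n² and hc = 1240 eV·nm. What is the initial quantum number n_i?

n_i = 3

The photon energy is ΔE = hc/λ = 1240 / 11.40 = 108.8 eV.
With Z = 3, ΔE = 122.4 × (1/n_f² − 1/n_i²), so 1/n_f² − 1/n_i² = 0.8887.
With n_f = 1: 1/n_i² = 1/1 − 0.8887 = 0.1113, so n_i ≈ 3.00.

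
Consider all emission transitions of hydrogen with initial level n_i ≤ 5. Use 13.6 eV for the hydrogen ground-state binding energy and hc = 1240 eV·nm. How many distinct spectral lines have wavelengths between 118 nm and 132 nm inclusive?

Enumerate all n_i → n_f pairs with 1 ≤ n_f < n_i ≤ 5 and compute λ = 1240 / [13.6·1·(1/n_f² − 1/n_i²)].
Lines falling in [118, 132] nm: 2→1 (121.6 nm).

1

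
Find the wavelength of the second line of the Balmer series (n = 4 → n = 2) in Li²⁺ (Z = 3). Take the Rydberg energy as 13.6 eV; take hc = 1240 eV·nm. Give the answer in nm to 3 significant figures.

The Balmer series terminates on n_f = 2; the second line has n_i = 2+2 = 4.
ΔE = 122.4 × (1/2² − 1/4²) = 22.95 eV.
λ = 1240 / 22.95 = 54.0 nm.

54.0 nm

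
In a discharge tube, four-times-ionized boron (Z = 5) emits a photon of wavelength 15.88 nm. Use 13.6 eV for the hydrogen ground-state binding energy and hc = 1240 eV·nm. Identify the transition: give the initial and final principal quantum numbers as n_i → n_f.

The photon energy is ΔE = hc/λ = 1240 / 15.88 = 78.09 eV.
With Z = 5, ΔE = 340.0 × (1/n_f² − 1/n_i²), so 1/n_f² − 1/n_i² = 0.2297.
Trying n_f = 2 gives 1/n_i² = 0.02034, i.e. n_i ≈ 7; this pair matches.

n_i = 7, n_f = 2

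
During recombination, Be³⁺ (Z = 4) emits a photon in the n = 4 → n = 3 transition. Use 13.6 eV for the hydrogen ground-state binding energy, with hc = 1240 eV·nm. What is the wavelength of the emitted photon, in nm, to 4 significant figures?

117.2 nm

For Z = 4 the level energies scale as Z², so the effective Rydberg energy is 13.6 × 16 = 217.6 eV.
ΔE = 217.6 × (1/3² − 1/4²) = 217.6 × 0.04861 = 10.58 eV.
λ = hc/ΔE = 1240 / 10.58 = 117.2 nm.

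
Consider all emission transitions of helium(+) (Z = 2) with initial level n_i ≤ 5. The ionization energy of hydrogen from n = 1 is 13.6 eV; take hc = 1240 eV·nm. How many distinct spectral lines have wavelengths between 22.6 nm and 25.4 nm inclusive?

2

Enumerate all n_i → n_f pairs with 1 ≤ n_f < n_i ≤ 5 and compute λ = 1240 / [13.6·4·(1/n_f² − 1/n_i²)].
Lines falling in [22.6, 25.4] nm: 5→1 (23.74 nm), 4→1 (24.31 nm).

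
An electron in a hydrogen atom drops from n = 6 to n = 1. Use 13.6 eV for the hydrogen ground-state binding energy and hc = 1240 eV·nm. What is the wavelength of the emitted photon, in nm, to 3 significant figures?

ΔE = 13.60 × (1/1² − 1/6²) = 13.60 × 0.9722 = 13.22 eV.
λ = hc/ΔE = 1240 / 13.22 = 93.8 nm.

93.8 nm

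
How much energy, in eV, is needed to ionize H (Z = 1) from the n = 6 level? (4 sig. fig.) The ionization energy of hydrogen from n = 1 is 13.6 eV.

E_6 = −13.60/36 = −0.3778 eV, so ionization (to E = 0) requires 0.3778 eV.

0.3778 eV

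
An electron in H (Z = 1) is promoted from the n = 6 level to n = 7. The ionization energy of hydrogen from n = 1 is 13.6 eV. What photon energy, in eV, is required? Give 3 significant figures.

E_7 = −13.60/49 = −0.2776 eV and E_6 = −13.60/36 = −0.3778 eV.
The photon energy is |E_7 − E_6| = 0.100 eV.

0.100 eV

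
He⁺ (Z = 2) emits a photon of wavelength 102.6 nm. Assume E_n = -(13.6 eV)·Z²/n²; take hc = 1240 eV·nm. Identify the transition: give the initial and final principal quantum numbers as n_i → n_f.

n_i = 6, n_f = 2

The photon energy is ΔE = hc/λ = 1240 / 102.6 = 12.09 eV.
With Z = 2, ΔE = 54.40 × (1/n_f² − 1/n_i²), so 1/n_f² − 1/n_i² = 0.2222.
Trying n_f = 2 gives 1/n_i² = 0.02784, i.e. n_i ≈ 6; this pair matches.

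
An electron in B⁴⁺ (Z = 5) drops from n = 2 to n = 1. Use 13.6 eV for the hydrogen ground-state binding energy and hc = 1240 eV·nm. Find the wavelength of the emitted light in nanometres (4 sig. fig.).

For Z = 5 the level energies scale as Z², so the effective Rydberg energy is 13.6 × 25 = 340.0 eV.
ΔE = 340.0 × (1/1² − 1/2²) = 340.0 × 0.7500 = 255.0 eV.
λ = hc/ΔE = 1240 / 255.0 = 4.863 nm.

4.863 nm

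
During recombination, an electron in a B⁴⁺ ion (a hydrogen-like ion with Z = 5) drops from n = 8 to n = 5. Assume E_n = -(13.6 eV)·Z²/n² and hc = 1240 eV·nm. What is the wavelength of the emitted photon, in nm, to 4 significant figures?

149.6 nm

For Z = 5 the level energies scale as Z², so the effective Rydberg energy is 13.6 × 25 = 340.0 eV.
ΔE = 340.0 × (1/5² − 1/8²) = 340.0 × 0.02438 = 8.288 eV.
λ = hc/ΔE = 1240 / 8.288 = 149.6 nm.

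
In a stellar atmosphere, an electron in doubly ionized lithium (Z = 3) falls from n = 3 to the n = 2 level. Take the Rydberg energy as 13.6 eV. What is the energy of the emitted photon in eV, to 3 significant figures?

17.0 eV

The Bohr energies scale as Z², so for Z = 3: E_n = −122.4/n² eV.
E_3 = −122.4/9 = −13.60 eV and E_2 = −122.4/4 = −30.60 eV.
The photon energy is |E_3 − E_2| = 17.0 eV.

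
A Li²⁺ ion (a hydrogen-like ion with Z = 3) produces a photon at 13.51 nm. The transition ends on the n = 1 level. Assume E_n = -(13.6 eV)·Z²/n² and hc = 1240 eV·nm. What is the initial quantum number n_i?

The photon energy is ΔE = hc/λ = 1240 / 13.51 = 91.78 eV.
With Z = 3, ΔE = 122.4 × (1/n_f² − 1/n_i²), so 1/n_f² − 1/n_i² = 0.7499.
With n_f = 1: 1/n_i² = 1/1 − 0.7499 = 0.2501, so n_i ≈ 2.00.

n_i = 2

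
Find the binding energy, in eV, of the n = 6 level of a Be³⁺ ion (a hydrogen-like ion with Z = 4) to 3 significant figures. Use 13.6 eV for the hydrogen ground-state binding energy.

E_n = −13.6 Z²/n² = −217.6/n² eV for Z = 4.
E_6 = −217.6/36 = −6.04 eV, so ionization (to E = 0) requires 6.04 eV.

6.04 eV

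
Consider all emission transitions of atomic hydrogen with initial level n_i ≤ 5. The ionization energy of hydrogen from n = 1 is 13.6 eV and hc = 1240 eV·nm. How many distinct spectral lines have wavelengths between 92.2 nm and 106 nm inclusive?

Enumerate all n_i → n_f pairs with 1 ≤ n_f < n_i ≤ 5 and compute λ = 1240 / [13.6·1·(1/n_f² − 1/n_i²)].
Lines falling in [92.2, 106] nm: 5→1 (94.98 nm), 4→1 (97.25 nm), 3→1 (102.6 nm).

3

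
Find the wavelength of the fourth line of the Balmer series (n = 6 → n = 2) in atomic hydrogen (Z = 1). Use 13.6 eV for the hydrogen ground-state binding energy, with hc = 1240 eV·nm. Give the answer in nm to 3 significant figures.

The Balmer series terminates on n_f = 2; the fourth line has n_i = 2+4 = 6.
ΔE = 13.60 × (1/2² − 1/6²) = 3.022 eV.
λ = 1240 / 3.022 = 410 nm.

410 nm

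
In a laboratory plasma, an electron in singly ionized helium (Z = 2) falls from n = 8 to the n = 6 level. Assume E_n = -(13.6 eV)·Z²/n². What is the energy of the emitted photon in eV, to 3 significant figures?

0.661 eV

The Bohr energies scale as Z², so for Z = 2: E_n = −54.40/n² eV.
E_8 = −54.40/64 = −0.8500 eV and E_6 = −54.40/36 = −1.511 eV.
The photon energy is |E_8 − E_6| = 0.661 eV.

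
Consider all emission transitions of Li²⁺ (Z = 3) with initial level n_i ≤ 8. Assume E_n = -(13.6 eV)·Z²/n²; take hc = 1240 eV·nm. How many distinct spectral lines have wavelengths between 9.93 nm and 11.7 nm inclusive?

6

Enumerate all n_i → n_f pairs with 1 ≤ n_f < n_i ≤ 8 and compute λ = 1240 / [13.6·9·(1/n_f² − 1/n_i²)].
Lines falling in [9.93, 11.7] nm: 8→1 (10.29 nm), 7→1 (10.34 nm), 6→1 (10.42 nm), 5→1 (10.55 nm), 4→1 (10.81 nm), 3→1 (11.40 nm).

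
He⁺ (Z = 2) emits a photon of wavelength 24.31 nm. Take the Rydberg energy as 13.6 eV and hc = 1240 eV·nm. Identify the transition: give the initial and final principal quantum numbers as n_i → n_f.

The photon energy is ΔE = hc/λ = 1240 / 24.31 = 51.01 eV.
With Z = 2, ΔE = 54.40 × (1/n_f² − 1/n_i²), so 1/n_f² − 1/n_i² = 0.9376.
Trying n_f = 1 gives 1/n_i² = 0.06236, i.e. n_i ≈ 4; this pair matches.

n_i = 4, n_f = 1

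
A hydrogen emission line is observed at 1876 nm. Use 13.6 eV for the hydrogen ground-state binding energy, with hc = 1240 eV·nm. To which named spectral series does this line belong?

ΔE = 1240/1876 = 0.6610 eV.
This matches 13.6 × (1/3² − 1/4²), so n_f = 3: the Paschen series.

Paschen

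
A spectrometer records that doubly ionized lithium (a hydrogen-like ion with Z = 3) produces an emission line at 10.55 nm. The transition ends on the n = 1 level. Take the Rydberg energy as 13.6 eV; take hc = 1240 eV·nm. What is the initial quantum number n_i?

n_i = 5

The photon energy is ΔE = hc/λ = 1240 / 10.55 = 117.5 eV.
With Z = 3, ΔE = 122.4 × (1/n_f² − 1/n_i²), so 1/n_f² − 1/n_i² = 0.9603.
With n_f = 1: 1/n_i² = 1/1 − 0.9603 = 0.03974, so n_i ≈ 5.02.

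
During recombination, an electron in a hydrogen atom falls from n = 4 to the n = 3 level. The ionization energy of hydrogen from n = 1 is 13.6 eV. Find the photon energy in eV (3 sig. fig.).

E_4 = −13.60/16 = −0.8500 eV and E_3 = −13.60/9 = −1.511 eV.
The photon energy is |E_4 − E_3| = 0.661 eV.

0.661 eV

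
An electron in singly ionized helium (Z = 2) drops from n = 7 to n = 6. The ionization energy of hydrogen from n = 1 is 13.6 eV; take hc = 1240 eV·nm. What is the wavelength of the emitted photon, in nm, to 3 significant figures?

3090 nm

For Z = 2 the level energies scale as Z², so the effective Rydberg energy is 13.6 × 4 = 54.40 eV.
ΔE = 54.40 × (1/6² − 1/7²) = 54.40 × 0.007370 = 0.4009 eV.
λ = hc/ΔE = 1240 / 0.4009 = 3090 nm.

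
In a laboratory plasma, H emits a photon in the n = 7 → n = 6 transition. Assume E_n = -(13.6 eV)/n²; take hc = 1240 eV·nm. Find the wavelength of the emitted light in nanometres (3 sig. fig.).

ΔE = 13.60 × (1/6² − 1/7²) = 13.60 × 0.007370 = 0.1002 eV.
λ = hc/ΔE = 1240 / 0.1002 = 12400 nm.

12400 nm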